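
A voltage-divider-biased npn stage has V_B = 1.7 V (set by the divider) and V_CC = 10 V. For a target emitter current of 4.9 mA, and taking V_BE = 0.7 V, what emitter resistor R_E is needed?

V_E = V_B − V_BE = 1.7 − 0.7 = 1 V.
R_E = V_E / I_E = 1 / 4.9 = 0.204 kΩ.

R_E ≈ 0.2 kΩ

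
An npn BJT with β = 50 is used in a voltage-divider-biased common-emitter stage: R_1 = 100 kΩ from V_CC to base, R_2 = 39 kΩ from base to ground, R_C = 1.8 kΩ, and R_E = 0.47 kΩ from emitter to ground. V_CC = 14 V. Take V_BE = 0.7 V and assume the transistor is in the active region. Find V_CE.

V_CE ≈ 6.9 V

Thevenize the base divider: V_Th = V_CC·R_2/(R_1+R_2) = 14×39/139 = 3.93 V, R_Th = R_1‖R_2 = 28.1 kΩ.
Base-emitter loop: V_Th = I_B·R_Th + V_BE + (β+1)I_B·R_E, so I_B = (3.93 − 0.7) / (28.1 + 51×0.47) = 0.062 mA.
I_C = β·I_B = 50×0.062 = 3.1 mA, and I_E = (β+1)I_B = 3.16 mA.
V_CE = V_CC − I_C·R_C − I_E·R_E = 14 − 3.1×1.8 − 3.16×0.47 = 6.93 V.
V_CE = 6.93 V > 0.2 V confirms active-region operation.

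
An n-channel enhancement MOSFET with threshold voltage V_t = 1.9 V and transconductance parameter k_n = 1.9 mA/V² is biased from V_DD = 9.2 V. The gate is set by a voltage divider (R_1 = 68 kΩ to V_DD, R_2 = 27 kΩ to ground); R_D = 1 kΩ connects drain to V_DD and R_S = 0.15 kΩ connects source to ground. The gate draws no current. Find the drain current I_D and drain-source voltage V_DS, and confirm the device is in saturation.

V_G = V_DD·R_2/(R_1+R_2) = 9.2×27/95 = 2.61 V.
Assume saturation: I_D = (k_n/2)(V_GS − V_t)² with V_GS = V_G − I_D·R_S = 2.61 − 0.15·I_D.
Substituting gives 0.0214·I_D² − 1.2·I_D + 0.485 = 0, with roots I_D = 0.406 or 55.9 mA.
The root I_D = 55.9 mA gives V_GS = -5.77 V ≤ V_t, so take I_D = 0.406 mA.
Then V_GS = 2.55 V and V_DS = V_DD − I_D(R_D+R_S) = 9.2 − 0.406×1.15 = 8.73 V.
Saturation requires V_DS ≥ V_GS − V_t = 0.654 V; 8.73 ≥ 0.654 ✓.

I_D ≈ 0.41 mA, V_DS ≈ 8.7 V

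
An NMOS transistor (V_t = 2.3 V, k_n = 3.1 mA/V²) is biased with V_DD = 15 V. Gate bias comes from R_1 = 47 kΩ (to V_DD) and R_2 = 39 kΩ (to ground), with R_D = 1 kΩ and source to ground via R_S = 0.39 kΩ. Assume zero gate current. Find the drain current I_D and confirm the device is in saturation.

I_D ≈ 6.4 mA

V_G = V_DD·R_2/(R_1+R_2) = 15×39/86 = 6.8 V.
Assume saturation: I_D = (k_n/2)(V_GS − V_t)² with V_GS = V_G − I_D·R_S = 6.8 − 0.39·I_D.
Substituting gives 0.236·I_D² − 6.44·I_D + 31.4 = 0, with roots I_D = 6.35 or 21 mA.
The root I_D = 21 mA gives V_GS = -1.38 V ≤ V_t, so take I_D = 6.35 mA.
Then V_GS = 4.32 V and V_DS = V_DD − I_D(R_D+R_S) = 15 − 6.35×1.39 = 6.17 V.
Saturation requires V_DS ≥ V_GS − V_t = 2.02 V; 6.17 ≥ 2.02 ✓.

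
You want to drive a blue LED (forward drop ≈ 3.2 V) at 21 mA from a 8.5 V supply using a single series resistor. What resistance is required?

The resistor drops V_S − V_D = 8.5 − 3.2 = 5.3 V at 21 mA.
R = 5.3 V / 21 mA = 0.252 kΩ.

R ≈ 0.25 kΩ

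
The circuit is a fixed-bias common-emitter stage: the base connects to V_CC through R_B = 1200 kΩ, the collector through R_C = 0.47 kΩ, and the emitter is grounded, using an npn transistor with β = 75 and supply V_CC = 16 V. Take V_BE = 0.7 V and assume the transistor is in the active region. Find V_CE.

V_CE ≈ 16 V

Base loop: V_CC = I_B·R_B + V_BE, so I_B = (16 − 0.7)/1200 kΩ = 0.0128 mA.
In the active region I_C = β·I_B = 75 × 0.0128 = 0.956 mA.
Collector loop: V_CE = V_CC − I_C·R_C = 16 − 0.956×0.47 = 15.6 V.
Since V_CE = 15.6 V > V_CE(sat) ≈ 0.2 V, the transistor is in the active region as assumed.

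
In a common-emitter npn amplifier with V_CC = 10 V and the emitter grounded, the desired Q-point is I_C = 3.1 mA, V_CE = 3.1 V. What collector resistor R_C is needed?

Collector loop: V_CC = I_C·R_C + V_CE.
R_C = (V_CC − V_CE)/I_C = (10 − 3.1)/3.1 = 2.23 kΩ.

R_C ≈ 2.2 kΩ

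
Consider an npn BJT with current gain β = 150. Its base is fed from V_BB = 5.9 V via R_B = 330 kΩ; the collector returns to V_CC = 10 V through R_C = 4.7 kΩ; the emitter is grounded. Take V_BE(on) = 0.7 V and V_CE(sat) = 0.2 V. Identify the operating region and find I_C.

saturation; I_C ≈ 2.1 mA

Assume active: I_B = (5.9 − 0.7)/330 = 0.0158 mA, giving I_C = β·I_B = 2.36 mA.
But then V_CE = 10 − 2.36×4.7 = -1.11 V < V_CE(sat) = 0.2 V — impossible in the active region.
So the transistor is saturated. With V_CE = 0.2 V, I_C = (V_CC − 0.2)/R_C = 9.8/4.7 = 2.09 mA.
Check: β·I_B = 2.36 mA > I_C = 2.09 mA, confirming saturation.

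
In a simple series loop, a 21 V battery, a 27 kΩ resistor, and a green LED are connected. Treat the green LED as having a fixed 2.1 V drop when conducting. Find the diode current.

KVL around the loop: 21 = V_D + I·R = 2.1 + I × 27 kΩ.
So I = (21 − 2.1) / 27 kΩ = 18.9 / 27 = 0.7 mA.

I ≈ 0.7 mA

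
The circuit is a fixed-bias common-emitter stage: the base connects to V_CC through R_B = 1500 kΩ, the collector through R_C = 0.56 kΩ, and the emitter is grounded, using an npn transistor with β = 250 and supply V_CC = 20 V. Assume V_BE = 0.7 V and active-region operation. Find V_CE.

V_CE ≈ 18 V

Base loop: V_CC = I_B·R_B + V_BE, so I_B = (20 − 0.7)/1500 kΩ = 0.0129 mA.
In the active region I_C = β·I_B = 250 × 0.0129 = 3.22 mA.
Collector loop: V_CE = V_CC − I_C·R_C = 20 − 3.22×0.56 = 18.2 V.
Since V_CE = 18.2 V > V_CE(sat) ≈ 0.2 V, the transistor is in the active region as assumed.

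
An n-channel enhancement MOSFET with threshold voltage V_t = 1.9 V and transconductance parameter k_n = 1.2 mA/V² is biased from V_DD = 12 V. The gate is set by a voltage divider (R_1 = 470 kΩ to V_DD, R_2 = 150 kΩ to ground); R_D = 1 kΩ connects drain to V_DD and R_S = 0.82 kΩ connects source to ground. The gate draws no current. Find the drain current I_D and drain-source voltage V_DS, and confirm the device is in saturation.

I_D ≈ 0.33 mA, V_DS ≈ 11 V

V_G = V_DD·R_2/(R_1+R_2) = 12×150/620 = 2.9 V.
Assume saturation: I_D = (k_n/2)(V_GS − V_t)² with V_GS = V_G − I_D·R_S = 2.9 − 0.82·I_D.
Substituting gives 0.403·I_D² − 1.99·I_D + 0.604 = 0, with roots I_D = 0.325 or 4.6 mA.
The root I_D = 4.6 mA gives V_GS = -0.869 V ≤ V_t, so take I_D = 0.325 mA.
Then V_GS = 2.64 V and V_DS = V_DD − I_D(R_D+R_S) = 12 − 0.325×1.82 = 11.4 V.
Saturation requires V_DS ≥ V_GS − V_t = 0.736 V; 11.4 ≥ 0.736 ✓.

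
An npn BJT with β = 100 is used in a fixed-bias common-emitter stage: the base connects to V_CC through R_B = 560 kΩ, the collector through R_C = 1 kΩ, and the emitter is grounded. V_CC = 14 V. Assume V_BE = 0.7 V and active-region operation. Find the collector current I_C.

Base loop: V_CC = I_B·R_B + V_BE, so I_B = (14 − 0.7)/560 kΩ = 0.0238 mA.
In the active region I_C = β·I_B = 100 × 0.0238 = 2.38 mA.
Collector loop: V_CE = V_CC − I_C·R_C = 14 − 2.38×1 = 11.6 V.
Since V_CE = 11.6 V > V_CE(sat) ≈ 0.2 V, the transistor is in the active region as assumed.

I_C ≈ 2.4 mA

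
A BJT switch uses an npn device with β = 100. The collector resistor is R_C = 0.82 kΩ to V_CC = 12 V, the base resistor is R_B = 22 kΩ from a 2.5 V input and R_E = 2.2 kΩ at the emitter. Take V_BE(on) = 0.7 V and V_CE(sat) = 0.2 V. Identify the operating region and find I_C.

active; I_C ≈ 0.74 mA

Assume active. Base-emitter loop: I_B = (V_BB − V_BE)/(R_B + (β+1)R_E) = (2.5 − 0.7)/(22 + 101×2.2) = 0.00737 mA.
I_C = β·I_B = 100×0.00737 = 0.737 mA.
V_CE = V_CC − I_C·R_C − I_E·R_E = 12 − 0.737×0.82 − 0.744×2.2 = 9.76 V > V_CE(sat), so the active-region assumption holds.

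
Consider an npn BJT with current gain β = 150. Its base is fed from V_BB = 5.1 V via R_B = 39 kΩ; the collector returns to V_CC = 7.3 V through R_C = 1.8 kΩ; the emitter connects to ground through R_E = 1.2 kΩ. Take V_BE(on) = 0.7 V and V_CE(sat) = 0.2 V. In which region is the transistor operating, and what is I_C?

Assume active: I_B = (5.1 − 0.7)/(39 + 151×1.2) = 0.02 mA, I_C = β·I_B = 3 mA.
Then V_CE = 7.3 − 3×1.8 − 3.02×1.2 = -1.72 V < 0.2 V — the active assumption fails.
Re-solve with V_CE = 0.2 V. KCL at the emitter: V_E/R_E = (V_BB−0.7−V_E)/R_B + (V_CC−0.2−V_E)/R_C, giving V_E = 2.87 V.
I_C = (V_CC − 0.2 − V_E)/R_C = (7.1 − 2.87)/1.8 = 2.35 mA.
Check: I_B = (4.4 − 2.87)/39 = 0.0393 mA, and β·I_B = 5.89 mA > I_C, confirming saturation.

saturation; I_C ≈ 2.4 mA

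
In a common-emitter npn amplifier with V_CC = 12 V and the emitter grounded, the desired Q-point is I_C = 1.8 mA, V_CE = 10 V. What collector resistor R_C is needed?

Collector loop: V_CC = I_C·R_C + V_CE.
R_C = (V_CC − V_CE)/I_C = (12 − 10)/1.8 = 1.11 kΩ.

R_C ≈ 1.1 kΩ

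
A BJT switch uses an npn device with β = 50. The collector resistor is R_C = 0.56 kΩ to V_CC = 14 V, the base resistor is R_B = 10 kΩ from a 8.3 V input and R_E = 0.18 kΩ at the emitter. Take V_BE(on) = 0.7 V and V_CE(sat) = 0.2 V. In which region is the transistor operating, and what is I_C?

saturation; I_C ≈ 19 mA

Assume active: I_B = (8.3 − 0.7)/(10 + 51×0.18) = 0.396 mA, I_C = β·I_B = 19.8 mA.
Then V_CE = 14 − 19.8×0.56 − 20.2×0.18 = -0.732 V < 0.2 V — the active assumption fails.
Re-solve with V_CE = 0.2 V. KCL at the emitter: V_E/R_E = (V_BB−0.7−V_E)/R_B + (V_CC−0.2−V_E)/R_C, giving V_E = 3.41 V.
I_C = (V_CC − 0.2 − V_E)/R_C = (13.8 − 3.41)/0.56 = 18.5 mA.
Check: I_B = (7.6 − 3.41)/10 = 0.419 mA, and β·I_B = 20.9 mA > I_C, confirming saturation.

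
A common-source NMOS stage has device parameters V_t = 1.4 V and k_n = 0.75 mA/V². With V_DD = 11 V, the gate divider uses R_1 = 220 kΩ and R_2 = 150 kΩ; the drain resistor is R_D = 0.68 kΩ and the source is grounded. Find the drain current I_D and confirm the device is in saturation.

I_D ≈ 3.5 mA

V_G = V_DD·R_2/(R_1+R_2) = 11×150/370 = 4.46 V. With the source grounded, V_GS = V_G = 4.46 V.
Assume saturation: I_D = (k_n/2)(V_GS − V_t)² = (0.75/2)×(4.46 − 1.4)² = 0.375×3.06² = 3.51 mA.
V_DS = V_DD − I_D·R_D = 11 − 3.51×0.68 = 8.61 V.
Saturation requires V_DS ≥ V_GS − V_t = 3.06 V; 8.61 ≥ 3.06 ✓.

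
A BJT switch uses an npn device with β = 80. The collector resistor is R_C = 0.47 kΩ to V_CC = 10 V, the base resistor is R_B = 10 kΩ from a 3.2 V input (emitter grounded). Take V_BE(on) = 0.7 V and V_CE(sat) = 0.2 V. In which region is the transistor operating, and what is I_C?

Assume active. Base-emitter loop: I_B = (V_BB − V_BE)/R_B = (3.2 − 0.7)/10 = 0.25 mA.
I_C = β·I_B = 80×0.25 = 20 mA.
V_CE = V_CC − I_C·R_C = 10 − 20×0.47 = 0.6 V > V_CE(sat), so the active-region assumption holds.

active; I_C ≈ 20 mA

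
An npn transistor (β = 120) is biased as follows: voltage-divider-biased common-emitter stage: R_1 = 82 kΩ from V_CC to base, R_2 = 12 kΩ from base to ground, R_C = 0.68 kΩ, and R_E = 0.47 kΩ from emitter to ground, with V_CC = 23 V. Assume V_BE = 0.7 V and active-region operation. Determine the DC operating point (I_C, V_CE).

Thevenize the base divider: V_Th = V_CC·R_2/(R_1+R_2) = 23×12/94 = 2.94 V, R_Th = R_1‖R_2 = 10.5 kΩ.
Base-emitter loop: V_Th = I_B·R_Th + V_BE + (β+1)I_B·R_E, so I_B = (2.94 − 0.7) / (10.5 + 121×0.47) = 0.0332 mA.
I_C = β·I_B = 120×0.0332 = 3.98 mA, and I_E = (β+1)I_B = 4.02 mA.
V_CE = V_CC − I_C·R_C − I_E·R_E = 23 − 3.98×0.68 − 4.02×0.47 = 18.4 V.
V_CE = 18.4 V > 0.2 V confirms active-region operation.

I_C ≈ 4 mA, V_CE ≈ 18 V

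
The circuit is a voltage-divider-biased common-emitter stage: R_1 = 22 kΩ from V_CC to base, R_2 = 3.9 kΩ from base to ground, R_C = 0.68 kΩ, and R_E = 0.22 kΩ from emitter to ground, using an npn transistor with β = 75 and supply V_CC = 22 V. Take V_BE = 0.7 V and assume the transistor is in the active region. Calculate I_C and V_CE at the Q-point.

Thevenize the base divider: V_Th = V_CC·R_2/(R_1+R_2) = 22×3.9/25.9 = 3.31 V, R_Th = R_1‖R_2 = 3.31 kΩ.
Base-emitter loop: V_Th = I_B·R_Th + V_BE + (β+1)I_B·R_E, so I_B = (3.31 − 0.7) / (3.31 + 76×0.22) = 0.13 mA.
I_C = β·I_B = 75×0.13 = 9.78 mA, and I_E = (β+1)I_B = 9.91 mA.
V_CE = V_CC − I_C·R_C − I_E·R_E = 22 − 9.78×0.68 − 9.91×0.22 = 13.2 V.
V_CE = 13.2 V > 0.2 V confirms active-region operation.

I_C ≈ 9.8 mA, V_CE ≈ 13 V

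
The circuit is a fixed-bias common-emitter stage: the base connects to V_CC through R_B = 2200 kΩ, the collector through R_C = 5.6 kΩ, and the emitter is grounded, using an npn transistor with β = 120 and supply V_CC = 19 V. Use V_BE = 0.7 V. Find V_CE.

Base loop: V_CC = I_B·R_B + V_BE, so I_B = (19 − 0.7)/2200 kΩ = 0.00832 mA.
In the active region I_C = β·I_B = 120 × 0.00832 = 0.998 mA.
Collector loop: V_CE = V_CC − I_C·R_C = 19 − 0.998×5.6 = 13.4 V.
Since V_CE = 13.4 V > V_CE(sat) ≈ 0.2 V, the transistor is in the active region as assumed.

V_CE ≈ 13 V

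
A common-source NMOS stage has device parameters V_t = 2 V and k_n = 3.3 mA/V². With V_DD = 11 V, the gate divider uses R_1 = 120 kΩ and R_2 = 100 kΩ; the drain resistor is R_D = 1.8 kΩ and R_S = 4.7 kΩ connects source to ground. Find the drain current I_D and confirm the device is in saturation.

V_G = V_DD·R_2/(R_1+R_2) = 11×100/220 = 5 V.
Assume saturation: I_D = (k_n/2)(V_GS − V_t)² with V_GS = V_G − I_D·R_S = 5 − 4.7·I_D.
Substituting gives 36.4·I_D² − 47.5·I_D + 14.8 = 0, with roots I_D = 0.519 or 0.785 mA.
The root I_D = 0.785 mA gives V_GS = 1.31 V ≤ V_t, so take I_D = 0.519 mA.
Then V_GS = 2.56 V and V_DS = V_DD − I_D(R_D+R_S) = 11 − 0.519×6.5 = 7.63 V.
Saturation requires V_DS ≥ V_GS − V_t = 0.561 V; 7.63 ≥ 0.561 ✓.

I_D ≈ 0.52 mA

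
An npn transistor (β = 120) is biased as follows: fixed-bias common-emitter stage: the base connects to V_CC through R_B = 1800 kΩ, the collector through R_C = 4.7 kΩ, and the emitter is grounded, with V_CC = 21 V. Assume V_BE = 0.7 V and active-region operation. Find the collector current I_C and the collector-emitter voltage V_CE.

Base loop: V_CC = I_B·R_B + V_BE, so I_B = (21 − 0.7)/1800 kΩ = 0.0113 mA.
In the active region I_C = β·I_B = 120 × 0.0113 = 1.35 mA.
Collector loop: V_CE = V_CC − I_C·R_C = 21 − 1.35×4.7 = 14.6 V.
Since V_CE = 14.6 V > V_CE(sat) ≈ 0.2 V, the transistor is in the active region as assumed.

I_C ≈ 1.4 mA, V_CE ≈ 15 V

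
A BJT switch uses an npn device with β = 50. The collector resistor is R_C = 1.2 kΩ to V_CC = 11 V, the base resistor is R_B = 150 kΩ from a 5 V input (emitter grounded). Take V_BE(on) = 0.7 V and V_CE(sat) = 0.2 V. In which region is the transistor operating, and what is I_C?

Assume active. Base-emitter loop: I_B = (V_BB − V_BE)/R_B = (5 − 0.7)/150 = 0.0287 mA.
I_C = β·I_B = 50×0.0287 = 1.43 mA.
V_CE = V_CC − I_C·R_C = 11 − 1.43×1.2 = 9.28 V > V_CE(sat), so the active-region assumption holds.

active; I_C ≈ 1.4 mA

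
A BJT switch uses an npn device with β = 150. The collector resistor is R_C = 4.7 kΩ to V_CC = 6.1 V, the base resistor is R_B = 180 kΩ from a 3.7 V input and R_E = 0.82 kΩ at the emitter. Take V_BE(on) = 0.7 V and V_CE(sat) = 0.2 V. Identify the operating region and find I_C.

saturation; I_C ≈ 1.1 mA

Assume active: I_B = (3.7 − 0.7)/(180 + 151×0.82) = 0.00987 mA, I_C = β·I_B = 1.48 mA.
Then V_CE = 6.1 − 1.48×4.7 − 1.49×0.82 = -2.08 V < 0.2 V — the active assumption fails.
Re-solve with V_CE = 0.2 V. KCL at the emitter: V_E/R_E = (V_BB−0.7−V_E)/R_B + (V_CC−0.2−V_E)/R_C, giving V_E = 0.885 V.
I_C = (V_CC − 0.2 − V_E)/R_C = (5.9 − 0.885)/4.7 = 1.07 mA.
Check: I_B = (3 − 0.885)/180 = 0.0118 mA, and β·I_B = 1.76 mA > I_C, confirming saturation.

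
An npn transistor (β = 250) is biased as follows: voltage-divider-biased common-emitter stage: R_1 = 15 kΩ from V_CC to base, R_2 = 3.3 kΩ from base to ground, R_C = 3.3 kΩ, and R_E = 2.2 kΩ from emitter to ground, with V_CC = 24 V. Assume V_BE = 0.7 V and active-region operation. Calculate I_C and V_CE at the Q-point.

Thevenize the base divider: V_Th = V_CC·R_2/(R_1+R_2) = 24×3.3/18.3 = 4.33 V, R_Th = R_1‖R_2 = 2.7 kΩ.
Base-emitter loop: V_Th = I_B·R_Th + V_BE + (β+1)I_B·R_E, so I_B = (4.33 − 0.7) / (2.7 + 251×2.2) = 0.00654 mA.
I_C = β·I_B = 250×0.00654 = 1.63 mA, and I_E = (β+1)I_B = 1.64 mA.
V_CE = V_CC − I_C·R_C − I_E·R_E = 24 − 1.63×3.3 − 1.64×2.2 = 15 V.
V_CE = 15 V > 0.2 V confirms active-region operation.

I_C ≈ 1.6 mA, V_CE ≈ 15 V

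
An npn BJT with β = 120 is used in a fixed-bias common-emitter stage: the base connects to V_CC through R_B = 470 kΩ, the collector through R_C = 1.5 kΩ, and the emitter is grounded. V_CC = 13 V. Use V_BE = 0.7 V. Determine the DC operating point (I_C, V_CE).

I_C ≈ 3.1 mA, V_CE ≈ 8.3 V

Base loop: V_CC = I_B·R_B + V_BE, so I_B = (13 − 0.7)/470 kΩ = 0.0262 mA.
In the active region I_C = β·I_B = 120 × 0.0262 = 3.14 mA.
Collector loop: V_CE = V_CC − I_C·R_C = 13 − 3.14×1.5 = 8.29 V.
Since V_CE = 8.29 V > V_CE(sat) ≈ 0.2 V, the transistor is in the active region as assumed.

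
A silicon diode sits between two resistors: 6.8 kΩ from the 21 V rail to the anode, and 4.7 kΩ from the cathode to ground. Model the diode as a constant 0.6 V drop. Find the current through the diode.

The two resistors are in series with the diode, so KVL gives 21 = I·6.8 + 0.6 + I·4.7.
I = (21 − 0.6) / (6.8 + 4.7) kΩ = 20.4 / 11.5 = 1.77 mA.

I ≈ 1.8 mA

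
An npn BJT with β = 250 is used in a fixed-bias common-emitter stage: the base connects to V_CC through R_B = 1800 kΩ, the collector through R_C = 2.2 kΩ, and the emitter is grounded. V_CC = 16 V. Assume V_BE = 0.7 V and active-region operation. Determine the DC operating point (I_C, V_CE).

I_C ≈ 2.1 mA, V_CE ≈ 11 V

Base loop: V_CC = I_B·R_B + V_BE, so I_B = (16 − 0.7)/1800 kΩ = 0.0085 mA.
In the active region I_C = β·I_B = 250 × 0.0085 = 2.12 mA.
Collector loop: V_CE = V_CC − I_C·R_C = 16 − 2.12×2.2 = 11.3 V.
Since V_CE = 11.3 V > V_CE(sat) ≈ 0.2 V, the transistor is in the active region as assumed.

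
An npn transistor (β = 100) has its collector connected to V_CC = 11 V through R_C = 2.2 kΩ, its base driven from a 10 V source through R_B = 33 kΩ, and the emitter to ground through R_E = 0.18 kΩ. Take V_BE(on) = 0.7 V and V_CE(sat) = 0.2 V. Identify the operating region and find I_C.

Assume active: I_B = (10 − 0.7)/(33 + 101×0.18) = 0.182 mA, I_C = β·I_B = 18.2 mA.
Then V_CE = 11 − 18.2×2.2 − 18.4×0.18 = -32.3 V < 0.2 V — the active assumption fails.
Re-solve with V_CE = 0.2 V. KCL at the emitter: V_E/R_E = (V_BB−0.7−V_E)/R_B + (V_CC−0.2−V_E)/R_C, giving V_E = 0.859 V.
I_C = (V_CC − 0.2 − V_E)/R_C = (10.8 − 0.859)/2.2 = 4.52 mA.
Check: I_B = (9.3 − 0.859)/33 = 0.256 mA, and β·I_B = 25.6 mA > I_C, confirming saturation.

saturation; I_C ≈ 4.5 mA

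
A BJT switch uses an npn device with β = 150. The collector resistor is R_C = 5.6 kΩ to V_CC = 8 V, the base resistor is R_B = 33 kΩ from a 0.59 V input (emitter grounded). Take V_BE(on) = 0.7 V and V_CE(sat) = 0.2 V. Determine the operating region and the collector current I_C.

V_BB = 0.59 V ≤ V_BE(on) = 0.7 V, so the base-emitter junction is not forward biased.
The transistor is in cutoff: I_B = I_C = 0.

cutoff; I_C ≈ 0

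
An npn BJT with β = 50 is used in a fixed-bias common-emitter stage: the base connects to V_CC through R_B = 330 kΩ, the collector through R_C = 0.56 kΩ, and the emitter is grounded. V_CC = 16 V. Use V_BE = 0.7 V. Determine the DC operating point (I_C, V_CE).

Base loop: V_CC = I_B·R_B + V_BE, so I_B = (16 − 0.7)/330 kΩ = 0.0464 mA.
In the active region I_C = β·I_B = 50 × 0.0464 = 2.32 mA.
Collector loop: V_CE = V_CC − I_C·R_C = 16 − 2.32×0.56 = 14.7 V.
Since V_CE = 14.7 V > V_CE(sat) ≈ 0.2 V, the transistor is in the active region as assumed.

I_C ≈ 2.3 mA, V_CE ≈ 15 V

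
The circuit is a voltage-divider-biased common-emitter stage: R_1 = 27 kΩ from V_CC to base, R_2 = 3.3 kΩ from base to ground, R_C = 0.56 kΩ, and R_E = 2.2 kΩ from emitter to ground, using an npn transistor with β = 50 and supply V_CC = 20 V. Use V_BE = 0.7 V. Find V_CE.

V_CE ≈ 18 V

Thevenize the base divider: V_Th = V_CC·R_2/(R_1+R_2) = 20×3.3/30.3 = 2.18 V, R_Th = R_1‖R_2 = 2.94 kΩ.
Base-emitter loop: V_Th = I_B·R_Th + V_BE + (β+1)I_B·R_E, so I_B = (2.18 − 0.7) / (2.94 + 51×2.2) = 0.0128 mA.
I_C = β·I_B = 50×0.0128 = 0.642 mA, and I_E = (β+1)I_B = 0.655 mA.
V_CE = V_CC − I_C·R_C − I_E·R_E = 20 − 0.642×0.56 − 0.655×2.2 = 18.2 V.
V_CE = 18.2 V > 0.2 V confirms active-region operation.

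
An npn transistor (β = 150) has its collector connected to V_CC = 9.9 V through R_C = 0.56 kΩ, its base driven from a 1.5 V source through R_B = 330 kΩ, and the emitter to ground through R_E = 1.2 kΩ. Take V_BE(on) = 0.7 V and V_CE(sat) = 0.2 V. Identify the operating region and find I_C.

active; I_C ≈ 0.23 mA

Assume active. Base-emitter loop: I_B = (V_BB − V_BE)/(R_B + (β+1)R_E) = (1.5 − 0.7)/(330 + 151×1.2) = 0.00156 mA.
I_C = β·I_B = 150×0.00156 = 0.235 mA.
V_CE = V_CC − I_C·R_C − I_E·R_E = 9.9 − 0.235×0.56 − 0.236×1.2 = 9.48 V > V_CE(sat), so the active-region assumption holds.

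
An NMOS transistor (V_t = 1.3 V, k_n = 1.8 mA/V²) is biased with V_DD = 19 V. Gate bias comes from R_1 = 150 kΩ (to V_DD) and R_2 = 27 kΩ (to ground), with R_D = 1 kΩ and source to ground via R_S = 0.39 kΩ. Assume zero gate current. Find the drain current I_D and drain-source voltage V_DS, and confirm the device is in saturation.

V_G = V_DD·R_2/(R_1+R_2) = 19×27/177 = 2.9 V.
Assume saturation: I_D = (k_n/2)(V_GS − V_t)² with V_GS = V_G − I_D·R_S = 2.9 − 0.39·I_D.
Substituting gives 0.137·I_D² − 2.12·I_D + 2.3 = 0, with roots I_D = 1.17 or 14.3 mA.
The root I_D = 14.3 mA gives V_GS = -2.69 V ≤ V_t, so take I_D = 1.17 mA.
Then V_GS = 2.44 V and V_DS = V_DD − I_D(R_D+R_S) = 19 − 1.17×1.39 = 17.4 V.
Saturation requires V_DS ≥ V_GS − V_t = 1.14 V; 17.4 ≥ 1.14 ✓.

I_D ≈ 1.2 mA, V_DS ≈ 17 V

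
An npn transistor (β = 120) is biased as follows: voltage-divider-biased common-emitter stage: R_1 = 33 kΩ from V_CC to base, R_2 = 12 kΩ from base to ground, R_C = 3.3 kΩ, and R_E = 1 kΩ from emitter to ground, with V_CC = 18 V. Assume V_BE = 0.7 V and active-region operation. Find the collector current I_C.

Thevenize the base divider: V_Th = V_CC·R_2/(R_1+R_2) = 18×12/45 = 4.8 V, R_Th = R_1‖R_2 = 8.8 kΩ.
Base-emitter loop: V_Th = I_B·R_Th + V_BE + (β+1)I_B·R_E, so I_B = (4.8 − 0.7) / (8.8 + 121×1) = 0.0316 mA.
I_C = β·I_B = 120×0.0316 = 3.79 mA, and I_E = (β+1)I_B = 3.82 mA.
V_CE = V_CC − I_C·R_C − I_E·R_E = 18 − 3.79×3.3 − 3.82×1 = 1.67 V.
V_CE = 1.67 V > 0.2 V confirms active-region operation.

I_C ≈ 3.8 mA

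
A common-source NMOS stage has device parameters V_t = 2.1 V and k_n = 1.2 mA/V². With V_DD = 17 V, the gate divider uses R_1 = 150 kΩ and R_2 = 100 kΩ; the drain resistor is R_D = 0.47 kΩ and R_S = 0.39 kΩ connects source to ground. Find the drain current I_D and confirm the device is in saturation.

I_D ≈ 4.8 mA

V_G = V_DD·R_2/(R_1+R_2) = 17×100/250 = 6.8 V.
Assume saturation: I_D = (k_n/2)(V_GS − V_t)² with V_GS = V_G − I_D·R_S = 6.8 − 0.39·I_D.
Substituting gives 0.0913·I_D² − 3.2·I_D + 13.3 = 0, with roots I_D = 4.8 or 30.3 mA.
The root I_D = 30.3 mA gives V_GS = -5 V ≤ V_t, so take I_D = 4.8 mA.
Then V_GS = 4.93 V and V_DS = V_DD − I_D(R_D+R_S) = 17 − 4.8×0.86 = 12.9 V.
Saturation requires V_DS ≥ V_GS − V_t = 2.83 V; 12.9 ≥ 2.83 ✓.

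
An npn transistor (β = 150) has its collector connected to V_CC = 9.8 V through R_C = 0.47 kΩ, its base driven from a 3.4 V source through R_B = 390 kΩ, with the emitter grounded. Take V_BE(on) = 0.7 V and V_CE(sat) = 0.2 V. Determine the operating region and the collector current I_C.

Assume active. Base-emitter loop: I_B = (V_BB − V_BE)/R_B = (3.4 − 0.7)/390 = 0.00692 mA.
I_C = β·I_B = 150×0.00692 = 1.04 mA.
V_CE = V_CC − I_C·R_C = 9.8 − 1.04×0.47 = 9.31 V > V_CE(sat), so the active-region assumption holds.

active; I_C ≈ 1 mA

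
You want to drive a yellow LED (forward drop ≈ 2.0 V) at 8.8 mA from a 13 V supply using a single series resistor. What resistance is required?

The resistor drops V_S − V_D = 13 − 2.0 = 11 V at 8.8 mA.
R = 11 V / 8.8 mA = 1.25 kΩ.

R ≈ 1.2 kΩ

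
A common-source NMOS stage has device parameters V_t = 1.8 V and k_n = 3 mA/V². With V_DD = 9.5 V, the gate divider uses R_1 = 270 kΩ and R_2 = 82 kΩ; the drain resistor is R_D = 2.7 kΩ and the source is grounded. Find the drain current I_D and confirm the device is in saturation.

V_G = V_DD·R_2/(R_1+R_2) = 9.5×82/352 = 2.21 V. With the source grounded, V_GS = V_G = 2.21 V.
Assume saturation: I_D = (k_n/2)(V_GS − V_t)² = (3/2)×(2.21 − 1.8)² = 1.5×0.413² = 0.256 mA.
V_DS = V_DD − I_D·R_D = 9.5 − 0.256×2.7 = 8.81 V.
Saturation requires V_DS ≥ V_GS − V_t = 0.413 V; 8.81 ≥ 0.413 ✓.

I_D ≈ 0.26 mA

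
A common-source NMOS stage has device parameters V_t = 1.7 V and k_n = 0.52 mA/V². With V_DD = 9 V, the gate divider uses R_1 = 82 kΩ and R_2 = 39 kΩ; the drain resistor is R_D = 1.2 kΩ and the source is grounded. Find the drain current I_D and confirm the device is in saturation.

I_D ≈ 0.37 mA

V_G = V_DD·R_2/(R_1+R_2) = 9×39/121 = 2.9 V. With the source grounded, V_GS = V_G = 2.9 V.
Assume saturation: I_D = (k_n/2)(V_GS − V_t)² = (0.52/2)×(2.9 − 1.7)² = 0.26×1.2² = 0.375 mA.
V_DS = V_DD − I_D·R_D = 9 − 0.375×1.2 = 8.55 V.
Saturation requires V_DS ≥ V_GS − V_t = 1.2 V; 8.55 ≥ 1.2 ✓.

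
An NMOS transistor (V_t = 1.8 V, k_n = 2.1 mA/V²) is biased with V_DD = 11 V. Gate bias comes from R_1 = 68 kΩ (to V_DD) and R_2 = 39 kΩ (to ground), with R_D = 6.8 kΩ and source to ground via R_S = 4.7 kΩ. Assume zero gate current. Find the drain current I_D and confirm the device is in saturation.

V_G = V_DD·R_2/(R_1+R_2) = 11×39/107 = 4.01 V.
Assume saturation: I_D = (k_n/2)(V_GS − V_t)² with V_GS = V_G − I_D·R_S = 4.01 − 4.7·I_D.
Substituting gives 23.2·I_D² − 22.8·I_D + 5.13 = 0, with roots I_D = 0.348 or 0.636 mA.
The root I_D = 0.636 mA gives V_GS = 1.02 V ≤ V_t, so take I_D = 0.348 mA.
Then V_GS = 2.38 V and V_DS = V_DD − I_D(R_D+R_S) = 11 − 0.348×11.5 = 7 V.
Saturation requires V_DS ≥ V_GS − V_t = 0.575 V; 7 ≥ 0.575 ✓.

I_D ≈ 0.35 mA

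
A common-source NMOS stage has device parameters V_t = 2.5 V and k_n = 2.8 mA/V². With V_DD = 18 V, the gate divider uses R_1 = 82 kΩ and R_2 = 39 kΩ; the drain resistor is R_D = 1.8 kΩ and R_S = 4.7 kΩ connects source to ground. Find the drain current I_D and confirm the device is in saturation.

V_G = V_DD·R_2/(R_1+R_2) = 18×39/121 = 5.8 V.
Assume saturation: I_D = (k_n/2)(V_GS − V_t)² with V_GS = V_G − I_D·R_S = 5.8 − 4.7·I_D.
Substituting gives 30.9·I_D² − 44.4·I_D + 15.3 = 0, with roots I_D = 0.567 or 0.87 mA.
The root I_D = 0.87 mA gives V_GS = 1.71 V ≤ V_t, so take I_D = 0.567 mA.
Then V_GS = 3.14 V and V_DS = V_DD − I_D(R_D+R_S) = 18 − 0.567×6.5 = 14.3 V.
Saturation requires V_DS ≥ V_GS − V_t = 0.636 V; 14.3 ≥ 0.636 ✓.

I_D ≈ 0.57 mA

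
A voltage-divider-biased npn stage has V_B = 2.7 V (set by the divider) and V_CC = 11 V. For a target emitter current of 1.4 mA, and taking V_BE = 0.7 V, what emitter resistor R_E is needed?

V_E = V_B − V_BE = 2.7 − 0.7 = 2 V.
R_E = V_E / I_E = 2 / 1.4 = 1.43 kΩ.

R_E ≈ 1.4 kΩ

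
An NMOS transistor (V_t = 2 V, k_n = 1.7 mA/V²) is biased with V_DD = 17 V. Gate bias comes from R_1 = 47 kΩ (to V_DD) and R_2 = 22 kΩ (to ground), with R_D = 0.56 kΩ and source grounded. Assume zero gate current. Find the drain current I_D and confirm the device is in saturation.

I_D ≈ 9.9 mA

V_G = V_DD·R_2/(R_1+R_2) = 17×22/69 = 5.42 V. With the source grounded, V_GS = V_G = 5.42 V.
Assume saturation: I_D = (k_n/2)(V_GS − V_t)² = (1.7/2)×(5.42 − 2)² = 0.85×3.42² = 9.94 mA.
V_DS = V_DD − I_D·R_D = 17 − 9.94×0.56 = 11.4 V.
Saturation requires V_DS ≥ V_GS − V_t = 3.42 V; 11.4 ≥ 3.42 ✓.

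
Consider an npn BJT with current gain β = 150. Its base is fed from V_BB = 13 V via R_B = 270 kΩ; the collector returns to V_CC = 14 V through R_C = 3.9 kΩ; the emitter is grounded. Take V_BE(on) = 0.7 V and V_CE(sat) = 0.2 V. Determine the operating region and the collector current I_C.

saturation; I_C ≈ 3.5 mA

Assume active: I_B = (13 − 0.7)/270 = 0.0456 mA, giving I_C = β·I_B = 6.83 mA.
But then V_CE = 14 − 6.83×3.9 = -12.7 V < V_CE(sat) = 0.2 V — impossible in the active region.
So the transistor is saturated. With V_CE = 0.2 V, I_C = (V_CC − 0.2)/R_C = 13.8/3.9 = 3.54 mA.
Check: β·I_B = 6.83 mA > I_C = 3.54 mA, confirming saturation.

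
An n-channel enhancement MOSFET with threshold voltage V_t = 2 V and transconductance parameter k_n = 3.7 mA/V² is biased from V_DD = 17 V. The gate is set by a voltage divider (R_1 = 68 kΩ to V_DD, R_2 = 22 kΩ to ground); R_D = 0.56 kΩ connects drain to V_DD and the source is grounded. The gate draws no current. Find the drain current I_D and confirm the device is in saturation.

V_G = V_DD·R_2/(R_1+R_2) = 17×22/90 = 4.16 V. With the source grounded, V_GS = V_G = 4.16 V.
Assume saturation: I_D = (k_n/2)(V_GS − V_t)² = (3.7/2)×(4.16 − 2)² = 1.85×2.16² = 8.6 mA.
V_DS = V_DD − I_D·R_D = 17 − 8.6×0.56 = 12.2 V.
Saturation requires V_DS ≥ V_GS − V_t = 2.16 V; 12.2 ≥ 2.16 ✓.

I_D ≈ 8.6 mA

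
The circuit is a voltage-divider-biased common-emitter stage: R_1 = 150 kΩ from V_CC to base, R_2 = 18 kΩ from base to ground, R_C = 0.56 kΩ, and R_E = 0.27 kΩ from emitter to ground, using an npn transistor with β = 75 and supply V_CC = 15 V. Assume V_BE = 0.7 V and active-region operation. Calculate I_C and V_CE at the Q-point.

I_C ≈ 1.9 mA, V_CE ≈ 13 V

Thevenize the base divider: V_Th = V_CC·R_2/(R_1+R_2) = 15×18/168 = 1.61 V, R_Th = R_1‖R_2 = 16.1 kΩ.
Base-emitter loop: V_Th = I_B·R_Th + V_BE + (β+1)I_B·R_E, so I_B = (1.61 − 0.7) / (16.1 + 76×0.27) = 0.0248 mA.
I_C = β·I_B = 75×0.0248 = 1.86 mA, and I_E = (β+1)I_B = 1.88 mA.
V_CE = V_CC − I_C·R_C − I_E·R_E = 15 − 1.86×0.56 − 1.88×0.27 = 13.5 V.
V_CE = 13.5 V > 0.2 V confirms active-region operation.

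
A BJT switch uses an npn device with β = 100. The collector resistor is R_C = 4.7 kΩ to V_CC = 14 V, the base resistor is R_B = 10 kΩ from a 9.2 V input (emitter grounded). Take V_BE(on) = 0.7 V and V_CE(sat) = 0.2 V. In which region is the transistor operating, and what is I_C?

Assume active: I_B = (9.2 − 0.7)/10 = 0.85 mA, giving I_C = β·I_B = 85 mA.
But then V_CE = 14 − 85×4.7 = -386 V < V_CE(sat) = 0.2 V — impossible in the active region.
So the transistor is saturated. With V_CE = 0.2 V, I_C = (V_CC − 0.2)/R_C = 13.8/4.7 = 2.94 mA.
Check: β·I_B = 85 mA > I_C = 2.94 mA, confirming saturation.

saturation; I_C ≈ 2.9 mA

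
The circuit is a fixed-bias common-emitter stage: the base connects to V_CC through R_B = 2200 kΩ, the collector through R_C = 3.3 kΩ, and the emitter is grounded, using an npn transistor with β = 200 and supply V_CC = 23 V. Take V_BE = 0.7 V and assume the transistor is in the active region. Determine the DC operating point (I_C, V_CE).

Base loop: V_CC = I_B·R_B + V_BE, so I_B = (23 − 0.7)/2200 kΩ = 0.0101 mA.
In the active region I_C = β·I_B = 200 × 0.0101 = 2.03 mA.
Collector loop: V_CE = V_CC − I_C·R_C = 23 − 2.03×3.3 = 16.3 V.
Since V_CE = 16.3 V > V_CE(sat) ≈ 0.2 V, the transistor is in the active region as assumed.

I_C ≈ 2 mA, V_CE ≈ 16 V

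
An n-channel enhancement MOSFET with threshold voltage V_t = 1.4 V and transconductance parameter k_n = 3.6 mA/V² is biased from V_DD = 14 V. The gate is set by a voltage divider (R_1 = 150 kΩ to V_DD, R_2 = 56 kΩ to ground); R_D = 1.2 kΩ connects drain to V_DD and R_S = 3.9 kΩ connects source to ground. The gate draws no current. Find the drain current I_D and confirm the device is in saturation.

V_G = V_DD·R_2/(R_1+R_2) = 14×56/206 = 3.81 V.
Assume saturation: I_D = (k_n/2)(V_GS − V_t)² with V_GS = V_G − I_D·R_S = 3.81 − 3.9·I_D.
Substituting gives 27.4·I_D² − 34.8·I_D + 10.4 = 0, with roots I_D = 0.484 or 0.786 mA.
The root I_D = 0.786 mA gives V_GS = 0.739 V ≤ V_t, so take I_D = 0.484 mA.
Then V_GS = 1.92 V and V_DS = V_DD − I_D(R_D+R_S) = 14 − 0.484×5.1 = 11.5 V.
Saturation requires V_DS ≥ V_GS − V_t = 0.519 V; 11.5 ≥ 0.519 ✓.

I_D ≈ 0.48 mA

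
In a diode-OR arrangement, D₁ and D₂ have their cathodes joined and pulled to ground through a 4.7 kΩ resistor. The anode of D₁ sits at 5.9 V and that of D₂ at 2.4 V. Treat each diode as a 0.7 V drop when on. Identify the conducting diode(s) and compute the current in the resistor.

Assume both conduct. Then node N would need to be at both 5.9−0.7 = 5.2 V and 2.4−0.7 = 1.7 V, which is impossible.
Assume only D₁ conducts: V_N = 5.9 − 0.7 = 5.2 V, so I_R = 5.2/4.7 = 1.11 mA.
Check D₂: its anode-to-cathode voltage is 2.4 − 5.2 = -2.8 V < 0.7 V, so it is off. The assumption is consistent.

Only D₁ conducts; I_R ≈ 1.1 mA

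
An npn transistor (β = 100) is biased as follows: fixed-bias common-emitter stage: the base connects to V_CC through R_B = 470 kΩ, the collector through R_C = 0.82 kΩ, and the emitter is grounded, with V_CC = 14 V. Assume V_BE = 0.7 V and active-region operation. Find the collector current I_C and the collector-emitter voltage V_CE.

I_C ≈ 2.8 mA, V_CE ≈ 12 V

Base loop: V_CC = I_B·R_B + V_BE, so I_B = (14 − 0.7)/470 kΩ = 0.0283 mA.
In the active region I_C = β·I_B = 100 × 0.0283 = 2.83 mA.
Collector loop: V_CE = V_CC − I_C·R_C = 14 − 2.83×0.82 = 11.7 V.
Since V_CE = 11.7 V > V_CE(sat) ≈ 0.2 V, the transistor is in the active region as assumed.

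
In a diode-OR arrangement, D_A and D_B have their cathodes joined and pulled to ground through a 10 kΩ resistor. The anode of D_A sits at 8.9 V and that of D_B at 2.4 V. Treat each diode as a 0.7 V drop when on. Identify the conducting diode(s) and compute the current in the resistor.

Only D_A conducts; I_R ≈ 0.82 mA

Assume both conduct. Then node N would need to be at both 8.9−0.7 = 8.2 V and 2.4−0.7 = 1.7 V, which is impossible.
Assume only D_A conducts: V_N = 8.9 − 0.7 = 8.2 V, so I_R = 8.2/10 = 0.82 mA.
Check D_B: its anode-to-cathode voltage is 2.4 − 8.2 = -5.8 V < 0.7 V, so it is off. The assumption is consistent.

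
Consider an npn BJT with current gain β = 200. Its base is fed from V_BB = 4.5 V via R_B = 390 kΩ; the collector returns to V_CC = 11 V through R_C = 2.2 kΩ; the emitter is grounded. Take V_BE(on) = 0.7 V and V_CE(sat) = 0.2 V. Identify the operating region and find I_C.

active; I_C ≈ 1.9 mA

Assume active. Base-emitter loop: I_B = (V_BB − V_BE)/R_B = (4.5 − 0.7)/390 = 0.00974 mA.
I_C = β·I_B = 200×0.00974 = 1.95 mA.
V_CE = V_CC − I_C·R_C = 11 − 1.95×2.2 = 6.71 V > V_CE(sat), so the active-region assumption holds.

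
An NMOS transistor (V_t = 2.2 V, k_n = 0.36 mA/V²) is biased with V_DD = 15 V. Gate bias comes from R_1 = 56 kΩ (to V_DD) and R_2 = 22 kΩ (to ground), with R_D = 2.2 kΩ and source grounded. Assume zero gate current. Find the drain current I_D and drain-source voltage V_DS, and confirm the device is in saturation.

I_D ≈ 0.74 mA, V_DS ≈ 13 V

V_G = V_DD·R_2/(R_1+R_2) = 15×22/78 = 4.23 V. With the source grounded, V_GS = V_G = 4.23 V.
Assume saturation: I_D = (k_n/2)(V_GS − V_t)² = (0.36/2)×(4.23 − 2.2)² = 0.18×2.03² = 0.742 mA.
V_DS = V_DD − I_D·R_D = 15 − 0.742×2.2 = 13.4 V.
Saturation requires V_DS ≥ V_GS − V_t = 2.03 V; 13.4 ≥ 2.03 ✓.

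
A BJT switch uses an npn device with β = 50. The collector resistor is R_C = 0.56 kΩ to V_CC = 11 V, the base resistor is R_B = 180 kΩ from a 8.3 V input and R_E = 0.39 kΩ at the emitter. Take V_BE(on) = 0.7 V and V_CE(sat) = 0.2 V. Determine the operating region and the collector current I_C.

active; I_C ≈ 1.9 mA

Assume active. Base-emitter loop: I_B = (V_BB − V_BE)/(R_B + (β+1)R_E) = (8.3 − 0.7)/(180 + 51×0.39) = 0.038 mA.
I_C = β·I_B = 50×0.038 = 1.9 mA.
V_CE = V_CC − I_C·R_C − I_E·R_E = 11 − 1.9×0.56 − 1.94×0.39 = 9.18 V > V_CE(sat), so the active-region assumption holds.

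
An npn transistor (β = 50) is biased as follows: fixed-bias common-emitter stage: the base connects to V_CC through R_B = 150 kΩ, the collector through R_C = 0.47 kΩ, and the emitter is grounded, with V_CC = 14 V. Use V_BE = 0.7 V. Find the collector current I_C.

Base loop: V_CC = I_B·R_B + V_BE, so I_B = (14 − 0.7)/150 kΩ = 0.0887 mA.
In the active region I_C = β·I_B = 50 × 0.0887 = 4.43 mA.
Collector loop: V_CE = V_CC − I_C·R_C = 14 − 4.43×0.47 = 11.9 V.
Since V_CE = 11.9 V > V_CE(sat) ≈ 0.2 V, the transistor is in the active region as assumed.

I_C ≈ 4.4 mA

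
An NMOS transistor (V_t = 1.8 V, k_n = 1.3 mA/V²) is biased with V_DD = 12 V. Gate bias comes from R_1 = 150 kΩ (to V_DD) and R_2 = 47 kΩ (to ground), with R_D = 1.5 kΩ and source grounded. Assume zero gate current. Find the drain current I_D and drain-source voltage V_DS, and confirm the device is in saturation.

I_D ≈ 0.73 mA, V_DS ≈ 11 V

V_G = V_DD·R_2/(R_1+R_2) = 12×47/197 = 2.86 V. With the source grounded, V_GS = V_G = 2.86 V.
Assume saturation: I_D = (k_n/2)(V_GS − V_t)² = (1.3/2)×(2.86 − 1.8)² = 0.65×1.06² = 0.734 mA.
V_DS = V_DD − I_D·R_D = 12 − 0.734×1.5 = 10.9 V.
Saturation requires V_DS ≥ V_GS − V_t = 1.06 V; 10.9 ≥ 1.06 ✓.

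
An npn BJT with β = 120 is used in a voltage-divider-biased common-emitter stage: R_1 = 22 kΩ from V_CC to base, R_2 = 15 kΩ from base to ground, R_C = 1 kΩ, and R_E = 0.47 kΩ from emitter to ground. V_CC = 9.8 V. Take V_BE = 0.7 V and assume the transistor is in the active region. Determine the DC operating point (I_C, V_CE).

Thevenize the base divider: V_Th = V_CC·R_2/(R_1+R_2) = 9.8×15/37 = 3.97 V, R_Th = R_1‖R_2 = 8.92 kΩ.
Base-emitter loop: V_Th = I_B·R_Th + V_BE + (β+1)I_B·R_E, so I_B = (3.97 − 0.7) / (8.92 + 121×0.47) = 0.0497 mA.
I_C = β·I_B = 120×0.0497 = 5.97 mA, and I_E = (β+1)I_B = 6.02 mA.
V_CE = V_CC − I_C·R_C − I_E·R_E = 9.8 − 5.97×1 − 6.02×0.47 = 1 V.
V_CE = 1 V > 0.2 V confirms active-region operation.

I_C ≈ 6 mA, V_CE ≈ 1 V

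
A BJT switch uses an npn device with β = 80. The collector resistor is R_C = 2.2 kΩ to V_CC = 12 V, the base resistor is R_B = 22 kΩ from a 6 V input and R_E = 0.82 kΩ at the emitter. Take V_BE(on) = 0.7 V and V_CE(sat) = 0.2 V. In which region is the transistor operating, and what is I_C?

Assume active: I_B = (6 − 0.7)/(22 + 81×0.82) = 0.0599 mA, I_C = β·I_B = 4.8 mA.
Then V_CE = 12 − 4.8×2.2 − 4.86×0.82 = -2.53 V < 0.2 V — the active assumption fails.
Re-solve with V_CE = 0.2 V. KCL at the emitter: V_E/R_E = (V_BB−0.7−V_E)/R_B + (V_CC−0.2−V_E)/R_C, giving V_E = 3.26 V.
I_C = (V_CC − 0.2 − V_E)/R_C = (11.8 − 3.26)/2.2 = 3.88 mA.
Check: I_B = (5.3 − 3.26)/22 = 0.0928 mA, and β·I_B = 7.42 mA > I_C, confirming saturation.

saturation; I_C ≈ 3.9 mA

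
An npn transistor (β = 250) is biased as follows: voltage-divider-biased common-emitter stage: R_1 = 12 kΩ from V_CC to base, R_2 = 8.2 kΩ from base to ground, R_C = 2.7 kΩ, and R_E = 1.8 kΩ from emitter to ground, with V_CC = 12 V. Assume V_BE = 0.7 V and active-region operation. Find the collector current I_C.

I_C ≈ 2.3 mA

Thevenize the base divider: V_Th = V_CC·R_2/(R_1+R_2) = 12×8.2/20.2 = 4.87 V, R_Th = R_1‖R_2 = 4.87 kΩ.
Base-emitter loop: V_Th = I_B·R_Th + V_BE + (β+1)I_B·R_E, so I_B = (4.87 − 0.7) / (4.87 + 251×1.8) = 0.00913 mA.
I_C = β·I_B = 250×0.00913 = 2.28 mA, and I_E = (β+1)I_B = 2.29 mA.
V_CE = V_CC − I_C·R_C − I_E·R_E = 12 − 2.28×2.7 − 2.29×1.8 = 1.71 V.
V_CE = 1.71 V > 0.2 V confirms active-region operation.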